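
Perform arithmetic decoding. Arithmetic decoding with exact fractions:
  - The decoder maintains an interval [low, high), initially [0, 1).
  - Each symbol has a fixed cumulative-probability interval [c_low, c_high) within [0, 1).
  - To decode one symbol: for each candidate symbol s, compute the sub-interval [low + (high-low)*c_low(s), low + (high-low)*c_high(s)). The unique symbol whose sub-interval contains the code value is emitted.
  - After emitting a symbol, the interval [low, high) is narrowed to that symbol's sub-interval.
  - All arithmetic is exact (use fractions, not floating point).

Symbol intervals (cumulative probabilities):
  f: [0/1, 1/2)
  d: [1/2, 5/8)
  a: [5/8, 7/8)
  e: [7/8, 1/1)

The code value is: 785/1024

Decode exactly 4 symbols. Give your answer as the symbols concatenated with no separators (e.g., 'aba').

Step 1: interval [0/1, 1/1), width = 1/1 - 0/1 = 1/1
  'f': [0/1 + 1/1*0/1, 0/1 + 1/1*1/2) = [0/1, 1/2)
  'd': [0/1 + 1/1*1/2, 0/1 + 1/1*5/8) = [1/2, 5/8)
  'a': [0/1 + 1/1*5/8, 0/1 + 1/1*7/8) = [5/8, 7/8) <- contains code 785/1024
  'e': [0/1 + 1/1*7/8, 0/1 + 1/1*1/1) = [7/8, 1/1)
  emit 'a', narrow to [5/8, 7/8)
Step 2: interval [5/8, 7/8), width = 7/8 - 5/8 = 1/4
  'f': [5/8 + 1/4*0/1, 5/8 + 1/4*1/2) = [5/8, 3/4)
  'd': [5/8 + 1/4*1/2, 5/8 + 1/4*5/8) = [3/4, 25/32) <- contains code 785/1024
  'a': [5/8 + 1/4*5/8, 5/8 + 1/4*7/8) = [25/32, 27/32)
  'e': [5/8 + 1/4*7/8, 5/8 + 1/4*1/1) = [27/32, 7/8)
  emit 'd', narrow to [3/4, 25/32)
Step 3: interval [3/4, 25/32), width = 25/32 - 3/4 = 1/32
  'f': [3/4 + 1/32*0/1, 3/4 + 1/32*1/2) = [3/4, 49/64)
  'd': [3/4 + 1/32*1/2, 3/4 + 1/32*5/8) = [49/64, 197/256) <- contains code 785/1024
  'a': [3/4 + 1/32*5/8, 3/4 + 1/32*7/8) = [197/256, 199/256)
  'e': [3/4 + 1/32*7/8, 3/4 + 1/32*1/1) = [199/256, 25/32)
  emit 'd', narrow to [49/64, 197/256)
Step 4: interval [49/64, 197/256), width = 197/256 - 49/64 = 1/256
  'f': [49/64 + 1/256*0/1, 49/64 + 1/256*1/2) = [49/64, 393/512) <- contains code 785/1024
  'd': [49/64 + 1/256*1/2, 49/64 + 1/256*5/8) = [393/512, 1573/2048)
  'a': [49/64 + 1/256*5/8, 49/64 + 1/256*7/8) = [1573/2048, 1575/2048)
  'e': [49/64 + 1/256*7/8, 49/64 + 1/256*1/1) = [1575/2048, 197/256)
  emit 'f', narrow to [49/64, 393/512)

Answer: addf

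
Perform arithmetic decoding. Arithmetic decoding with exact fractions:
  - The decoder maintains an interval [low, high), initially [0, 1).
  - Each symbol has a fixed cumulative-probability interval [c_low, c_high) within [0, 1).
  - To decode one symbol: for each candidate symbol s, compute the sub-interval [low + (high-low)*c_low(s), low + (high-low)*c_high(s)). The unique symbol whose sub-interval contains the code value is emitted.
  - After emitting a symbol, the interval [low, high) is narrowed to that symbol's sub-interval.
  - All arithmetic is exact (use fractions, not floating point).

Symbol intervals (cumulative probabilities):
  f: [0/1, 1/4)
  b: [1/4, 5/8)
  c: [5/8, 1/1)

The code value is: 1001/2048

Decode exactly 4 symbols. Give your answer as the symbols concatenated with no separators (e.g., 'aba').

Step 1: interval [0/1, 1/1), width = 1/1 - 0/1 = 1/1
  'f': [0/1 + 1/1*0/1, 0/1 + 1/1*1/4) = [0/1, 1/4)
  'b': [0/1 + 1/1*1/4, 0/1 + 1/1*5/8) = [1/4, 5/8) <- contains code 1001/2048
  'c': [0/1 + 1/1*5/8, 0/1 + 1/1*1/1) = [5/8, 1/1)
  emit 'b', narrow to [1/4, 5/8)
Step 2: interval [1/4, 5/8), width = 5/8 - 1/4 = 3/8
  'f': [1/4 + 3/8*0/1, 1/4 + 3/8*1/4) = [1/4, 11/32)
  'b': [1/4 + 3/8*1/4, 1/4 + 3/8*5/8) = [11/32, 31/64)
  'c': [1/4 + 3/8*5/8, 1/4 + 3/8*1/1) = [31/64, 5/8) <- contains code 1001/2048
  emit 'c', narrow to [31/64, 5/8)
Step 3: interval [31/64, 5/8), width = 5/8 - 31/64 = 9/64
  'f': [31/64 + 9/64*0/1, 31/64 + 9/64*1/4) = [31/64, 133/256) <- contains code 1001/2048
  'b': [31/64 + 9/64*1/4, 31/64 + 9/64*5/8) = [133/256, 293/512)
  'c': [31/64 + 9/64*5/8, 31/64 + 9/64*1/1) = [293/512, 5/8)
  emit 'f', narrow to [31/64, 133/256)
Step 4: interval [31/64, 133/256), width = 133/256 - 31/64 = 9/256
  'f': [31/64 + 9/256*0/1, 31/64 + 9/256*1/4) = [31/64, 505/1024) <- contains code 1001/2048
  'b': [31/64 + 9/256*1/4, 31/64 + 9/256*5/8) = [505/1024, 1037/2048)
  'c': [31/64 + 9/256*5/8, 31/64 + 9/256*1/1) = [1037/2048, 133/256)
  emit 'f', narrow to [31/64, 505/1024)

Answer: bcff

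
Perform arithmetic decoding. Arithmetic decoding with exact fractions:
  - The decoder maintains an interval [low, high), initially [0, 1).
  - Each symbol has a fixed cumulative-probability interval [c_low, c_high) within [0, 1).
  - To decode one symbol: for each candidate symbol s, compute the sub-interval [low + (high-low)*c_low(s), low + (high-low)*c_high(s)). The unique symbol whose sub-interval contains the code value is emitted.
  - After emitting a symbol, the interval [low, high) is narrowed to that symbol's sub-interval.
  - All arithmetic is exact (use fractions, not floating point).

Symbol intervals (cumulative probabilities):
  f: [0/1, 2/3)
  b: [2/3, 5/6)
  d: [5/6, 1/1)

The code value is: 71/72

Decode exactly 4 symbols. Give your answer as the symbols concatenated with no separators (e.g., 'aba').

Step 1: interval [0/1, 1/1), width = 1/1 - 0/1 = 1/1
  'f': [0/1 + 1/1*0/1, 0/1 + 1/1*2/3) = [0/1, 2/3)
  'b': [0/1 + 1/1*2/3, 0/1 + 1/1*5/6) = [2/3, 5/6)
  'd': [0/1 + 1/1*5/6, 0/1 + 1/1*1/1) = [5/6, 1/1) <- contains code 71/72
  emit 'd', narrow to [5/6, 1/1)
Step 2: interval [5/6, 1/1), width = 1/1 - 5/6 = 1/6
  'f': [5/6 + 1/6*0/1, 5/6 + 1/6*2/3) = [5/6, 17/18)
  'b': [5/6 + 1/6*2/3, 5/6 + 1/6*5/6) = [17/18, 35/36)
  'd': [5/6 + 1/6*5/6, 5/6 + 1/6*1/1) = [35/36, 1/1) <- contains code 71/72
  emit 'd', narrow to [35/36, 1/1)
Step 3: interval [35/36, 1/1), width = 1/1 - 35/36 = 1/36
  'f': [35/36 + 1/36*0/1, 35/36 + 1/36*2/3) = [35/36, 107/108) <- contains code 71/72
  'b': [35/36 + 1/36*2/3, 35/36 + 1/36*5/6) = [107/108, 215/216)
  'd': [35/36 + 1/36*5/6, 35/36 + 1/36*1/1) = [215/216, 1/1)
  emit 'f', narrow to [35/36, 107/108)
Step 4: interval [35/36, 107/108), width = 107/108 - 35/36 = 1/54
  'f': [35/36 + 1/54*0/1, 35/36 + 1/54*2/3) = [35/36, 319/324)
  'b': [35/36 + 1/54*2/3, 35/36 + 1/54*5/6) = [319/324, 80/81) <- contains code 71/72
  'd': [35/36 + 1/54*5/6, 35/36 + 1/54*1/1) = [80/81, 107/108)
  emit 'b', narrow to [319/324, 80/81)

Answer: ddfb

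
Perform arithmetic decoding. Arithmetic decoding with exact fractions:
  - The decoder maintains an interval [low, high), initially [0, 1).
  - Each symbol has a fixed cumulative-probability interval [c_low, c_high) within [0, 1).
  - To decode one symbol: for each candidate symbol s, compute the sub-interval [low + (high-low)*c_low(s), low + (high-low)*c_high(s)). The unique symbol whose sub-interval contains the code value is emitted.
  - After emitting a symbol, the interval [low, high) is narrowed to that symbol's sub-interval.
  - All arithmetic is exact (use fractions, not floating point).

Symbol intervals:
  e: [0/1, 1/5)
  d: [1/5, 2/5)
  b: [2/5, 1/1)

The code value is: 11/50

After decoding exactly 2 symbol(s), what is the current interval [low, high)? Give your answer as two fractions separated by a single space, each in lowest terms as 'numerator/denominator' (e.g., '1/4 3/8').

Step 1: interval [0/1, 1/1), width = 1/1 - 0/1 = 1/1
  'e': [0/1 + 1/1*0/1, 0/1 + 1/1*1/5) = [0/1, 1/5)
  'd': [0/1 + 1/1*1/5, 0/1 + 1/1*2/5) = [1/5, 2/5) <- contains code 11/50
  'b': [0/1 + 1/1*2/5, 0/1 + 1/1*1/1) = [2/5, 1/1)
  emit 'd', narrow to [1/5, 2/5)
Step 2: interval [1/5, 2/5), width = 2/5 - 1/5 = 1/5
  'e': [1/5 + 1/5*0/1, 1/5 + 1/5*1/5) = [1/5, 6/25) <- contains code 11/50
  'd': [1/5 + 1/5*1/5, 1/5 + 1/5*2/5) = [6/25, 7/25)
  'b': [1/5 + 1/5*2/5, 1/5 + 1/5*1/1) = [7/25, 2/5)
  emit 'e', narrow to [1/5, 6/25)

Answer: 1/5 6/25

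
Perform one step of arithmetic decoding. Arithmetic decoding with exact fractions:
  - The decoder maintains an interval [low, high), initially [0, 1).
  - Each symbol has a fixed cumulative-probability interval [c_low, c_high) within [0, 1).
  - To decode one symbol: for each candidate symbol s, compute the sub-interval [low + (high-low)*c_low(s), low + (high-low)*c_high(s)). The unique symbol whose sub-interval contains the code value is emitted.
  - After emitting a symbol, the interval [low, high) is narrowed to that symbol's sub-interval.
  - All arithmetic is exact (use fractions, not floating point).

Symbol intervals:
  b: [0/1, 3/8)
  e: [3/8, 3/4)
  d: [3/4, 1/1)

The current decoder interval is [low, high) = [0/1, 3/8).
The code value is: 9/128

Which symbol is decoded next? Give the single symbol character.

Answer: b

Derivation:
Interval width = high − low = 3/8 − 0/1 = 3/8
Scaled code = (code − low) / width = (9/128 − 0/1) / 3/8 = 3/16
  b: [0/1, 3/8) ← scaled code falls here ✓
  e: [3/8, 3/4) 
  d: [3/4, 1/1) 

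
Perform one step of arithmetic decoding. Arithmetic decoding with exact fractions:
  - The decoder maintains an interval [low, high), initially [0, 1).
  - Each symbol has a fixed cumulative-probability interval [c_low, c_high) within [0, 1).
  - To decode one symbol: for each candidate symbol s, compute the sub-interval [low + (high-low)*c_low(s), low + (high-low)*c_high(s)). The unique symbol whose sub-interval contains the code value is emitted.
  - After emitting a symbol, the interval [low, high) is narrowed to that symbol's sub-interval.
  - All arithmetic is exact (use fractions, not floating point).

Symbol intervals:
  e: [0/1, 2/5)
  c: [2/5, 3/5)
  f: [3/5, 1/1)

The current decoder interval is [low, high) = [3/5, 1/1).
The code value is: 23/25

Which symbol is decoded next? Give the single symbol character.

Interval width = high − low = 1/1 − 3/5 = 2/5
Scaled code = (code − low) / width = (23/25 − 3/5) / 2/5 = 4/5
  e: [0/1, 2/5) 
  c: [2/5, 3/5) 
  f: [3/5, 1/1) ← scaled code falls here ✓

Answer: f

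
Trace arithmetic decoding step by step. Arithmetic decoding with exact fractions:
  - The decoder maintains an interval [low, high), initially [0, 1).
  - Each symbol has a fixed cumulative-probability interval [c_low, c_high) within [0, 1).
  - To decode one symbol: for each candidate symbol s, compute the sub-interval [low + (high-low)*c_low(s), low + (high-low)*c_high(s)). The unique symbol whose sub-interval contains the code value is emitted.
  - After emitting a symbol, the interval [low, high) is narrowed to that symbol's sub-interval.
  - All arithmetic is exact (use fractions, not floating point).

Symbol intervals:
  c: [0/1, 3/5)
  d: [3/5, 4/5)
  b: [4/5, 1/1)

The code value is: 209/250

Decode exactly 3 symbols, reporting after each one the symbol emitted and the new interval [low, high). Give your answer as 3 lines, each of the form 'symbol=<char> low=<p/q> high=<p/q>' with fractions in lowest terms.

Step 1: interval [0/1, 1/1), width = 1/1 - 0/1 = 1/1
  'c': [0/1 + 1/1*0/1, 0/1 + 1/1*3/5) = [0/1, 3/5)
  'd': [0/1 + 1/1*3/5, 0/1 + 1/1*4/5) = [3/5, 4/5)
  'b': [0/1 + 1/1*4/5, 0/1 + 1/1*1/1) = [4/5, 1/1) <- contains code 209/250
  emit 'b', narrow to [4/5, 1/1)
Step 2: interval [4/5, 1/1), width = 1/1 - 4/5 = 1/5
  'c': [4/5 + 1/5*0/1, 4/5 + 1/5*3/5) = [4/5, 23/25) <- contains code 209/250
  'd': [4/5 + 1/5*3/5, 4/5 + 1/5*4/5) = [23/25, 24/25)
  'b': [4/5 + 1/5*4/5, 4/5 + 1/5*1/1) = [24/25, 1/1)
  emit 'c', narrow to [4/5, 23/25)
Step 3: interval [4/5, 23/25), width = 23/25 - 4/5 = 3/25
  'c': [4/5 + 3/25*0/1, 4/5 + 3/25*3/5) = [4/5, 109/125) <- contains code 209/250
  'd': [4/5 + 3/25*3/5, 4/5 + 3/25*4/5) = [109/125, 112/125)
  'b': [4/5 + 3/25*4/5, 4/5 + 3/25*1/1) = [112/125, 23/25)
  emit 'c', narrow to [4/5, 109/125)

Answer: symbol=b low=4/5 high=1/1
symbol=c low=4/5 high=23/25
symbol=c low=4/5 high=109/125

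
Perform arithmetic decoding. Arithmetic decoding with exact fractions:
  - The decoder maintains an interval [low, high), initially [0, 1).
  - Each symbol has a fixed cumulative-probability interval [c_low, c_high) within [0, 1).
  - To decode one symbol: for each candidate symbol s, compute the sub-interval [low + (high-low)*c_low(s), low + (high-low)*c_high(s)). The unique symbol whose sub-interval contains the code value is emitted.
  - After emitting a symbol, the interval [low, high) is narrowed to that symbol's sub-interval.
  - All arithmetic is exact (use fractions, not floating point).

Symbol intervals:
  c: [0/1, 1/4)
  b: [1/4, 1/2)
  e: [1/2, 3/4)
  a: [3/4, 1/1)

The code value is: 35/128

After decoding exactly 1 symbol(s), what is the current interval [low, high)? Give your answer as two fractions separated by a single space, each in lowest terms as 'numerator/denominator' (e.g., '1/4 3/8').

Answer: 1/4 1/2

Derivation:
Step 1: interval [0/1, 1/1), width = 1/1 - 0/1 = 1/1
  'c': [0/1 + 1/1*0/1, 0/1 + 1/1*1/4) = [0/1, 1/4)
  'b': [0/1 + 1/1*1/4, 0/1 + 1/1*1/2) = [1/4, 1/2) <- contains code 35/128
  'e': [0/1 + 1/1*1/2, 0/1 + 1/1*3/4) = [1/2, 3/4)
  'a': [0/1 + 1/1*3/4, 0/1 + 1/1*1/1) = [3/4, 1/1)
  emit 'b', narrow to [1/4, 1/2)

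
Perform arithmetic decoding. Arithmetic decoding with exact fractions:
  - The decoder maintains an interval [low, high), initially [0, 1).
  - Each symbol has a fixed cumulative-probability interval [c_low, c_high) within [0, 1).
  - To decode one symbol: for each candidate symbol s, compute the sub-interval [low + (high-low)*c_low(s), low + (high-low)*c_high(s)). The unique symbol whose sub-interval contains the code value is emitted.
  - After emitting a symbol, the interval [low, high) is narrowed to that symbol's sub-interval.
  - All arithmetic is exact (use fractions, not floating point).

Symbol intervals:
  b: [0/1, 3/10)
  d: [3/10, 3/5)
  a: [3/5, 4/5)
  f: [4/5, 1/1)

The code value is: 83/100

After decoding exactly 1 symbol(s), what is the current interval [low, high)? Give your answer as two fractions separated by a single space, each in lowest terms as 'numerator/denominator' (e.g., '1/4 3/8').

Step 1: interval [0/1, 1/1), width = 1/1 - 0/1 = 1/1
  'b': [0/1 + 1/1*0/1, 0/1 + 1/1*3/10) = [0/1, 3/10)
  'd': [0/1 + 1/1*3/10, 0/1 + 1/1*3/5) = [3/10, 3/5)
  'a': [0/1 + 1/1*3/5, 0/1 + 1/1*4/5) = [3/5, 4/5)
  'f': [0/1 + 1/1*4/5, 0/1 + 1/1*1/1) = [4/5, 1/1) <- contains code 83/100
  emit 'f', narrow to [4/5, 1/1)

Answer: 4/5 1/1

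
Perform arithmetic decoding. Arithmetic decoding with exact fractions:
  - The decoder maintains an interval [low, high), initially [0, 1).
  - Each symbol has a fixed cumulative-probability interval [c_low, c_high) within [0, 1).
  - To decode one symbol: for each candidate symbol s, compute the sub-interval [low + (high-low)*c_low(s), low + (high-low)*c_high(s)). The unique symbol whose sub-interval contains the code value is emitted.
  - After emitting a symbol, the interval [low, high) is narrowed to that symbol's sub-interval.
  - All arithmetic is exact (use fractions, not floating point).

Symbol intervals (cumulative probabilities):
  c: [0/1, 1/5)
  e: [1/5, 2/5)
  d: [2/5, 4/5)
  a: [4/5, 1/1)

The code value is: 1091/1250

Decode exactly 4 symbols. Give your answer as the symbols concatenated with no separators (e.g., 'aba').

Answer: aeac

Derivation:
Step 1: interval [0/1, 1/1), width = 1/1 - 0/1 = 1/1
  'c': [0/1 + 1/1*0/1, 0/1 + 1/1*1/5) = [0/1, 1/5)
  'e': [0/1 + 1/1*1/5, 0/1 + 1/1*2/5) = [1/5, 2/5)
  'd': [0/1 + 1/1*2/5, 0/1 + 1/1*4/5) = [2/5, 4/5)
  'a': [0/1 + 1/1*4/5, 0/1 + 1/1*1/1) = [4/5, 1/1) <- contains code 1091/1250
  emit 'a', narrow to [4/5, 1/1)
Step 2: interval [4/5, 1/1), width = 1/1 - 4/5 = 1/5
  'c': [4/5 + 1/5*0/1, 4/5 + 1/5*1/5) = [4/5, 21/25)
  'e': [4/5 + 1/5*1/5, 4/5 + 1/5*2/5) = [21/25, 22/25) <- contains code 1091/1250
  'd': [4/5 + 1/5*2/5, 4/5 + 1/5*4/5) = [22/25, 24/25)
  'a': [4/5 + 1/5*4/5, 4/5 + 1/5*1/1) = [24/25, 1/1)
  emit 'e', narrow to [21/25, 22/25)
Step 3: interval [21/25, 22/25), width = 22/25 - 21/25 = 1/25
  'c': [21/25 + 1/25*0/1, 21/25 + 1/25*1/5) = [21/25, 106/125)
  'e': [21/25 + 1/25*1/5, 21/25 + 1/25*2/5) = [106/125, 107/125)
  'd': [21/25 + 1/25*2/5, 21/25 + 1/25*4/5) = [107/125, 109/125)
  'a': [21/25 + 1/25*4/5, 21/25 + 1/25*1/1) = [109/125, 22/25) <- contains code 1091/1250
  emit 'a', narrow to [109/125, 22/25)
Step 4: interval [109/125, 22/25), width = 22/25 - 109/125 = 1/125
  'c': [109/125 + 1/125*0/1, 109/125 + 1/125*1/5) = [109/125, 546/625) <- contains code 1091/1250
  'e': [109/125 + 1/125*1/5, 109/125 + 1/125*2/5) = [546/625, 547/625)
  'd': [109/125 + 1/125*2/5, 109/125 + 1/125*4/5) = [547/625, 549/625)
  'a': [109/125 + 1/125*4/5, 109/125 + 1/125*1/1) = [549/625, 22/25)
  emit 'c', narrow to [109/125, 546/625)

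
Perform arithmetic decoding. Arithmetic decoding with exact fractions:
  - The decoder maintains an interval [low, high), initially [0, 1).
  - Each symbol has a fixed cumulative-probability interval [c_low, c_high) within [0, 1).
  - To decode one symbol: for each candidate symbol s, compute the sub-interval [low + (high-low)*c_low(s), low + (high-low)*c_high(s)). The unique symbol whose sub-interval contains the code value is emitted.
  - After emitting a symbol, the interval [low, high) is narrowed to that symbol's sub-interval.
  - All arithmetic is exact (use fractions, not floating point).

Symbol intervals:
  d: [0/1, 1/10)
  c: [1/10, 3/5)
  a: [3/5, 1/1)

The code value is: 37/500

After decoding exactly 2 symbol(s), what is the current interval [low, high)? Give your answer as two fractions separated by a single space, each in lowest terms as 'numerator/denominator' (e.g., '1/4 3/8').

Answer: 3/50 1/10

Derivation:
Step 1: interval [0/1, 1/1), width = 1/1 - 0/1 = 1/1
  'd': [0/1 + 1/1*0/1, 0/1 + 1/1*1/10) = [0/1, 1/10) <- contains code 37/500
  'c': [0/1 + 1/1*1/10, 0/1 + 1/1*3/5) = [1/10, 3/5)
  'a': [0/1 + 1/1*3/5, 0/1 + 1/1*1/1) = [3/5, 1/1)
  emit 'd', narrow to [0/1, 1/10)
Step 2: interval [0/1, 1/10), width = 1/10 - 0/1 = 1/10
  'd': [0/1 + 1/10*0/1, 0/1 + 1/10*1/10) = [0/1, 1/100)
  'c': [0/1 + 1/10*1/10, 0/1 + 1/10*3/5) = [1/100, 3/50)
  'a': [0/1 + 1/10*3/5, 0/1 + 1/10*1/1) = [3/50, 1/10) <- contains code 37/500
  emit 'a', narrow to [3/50, 1/10)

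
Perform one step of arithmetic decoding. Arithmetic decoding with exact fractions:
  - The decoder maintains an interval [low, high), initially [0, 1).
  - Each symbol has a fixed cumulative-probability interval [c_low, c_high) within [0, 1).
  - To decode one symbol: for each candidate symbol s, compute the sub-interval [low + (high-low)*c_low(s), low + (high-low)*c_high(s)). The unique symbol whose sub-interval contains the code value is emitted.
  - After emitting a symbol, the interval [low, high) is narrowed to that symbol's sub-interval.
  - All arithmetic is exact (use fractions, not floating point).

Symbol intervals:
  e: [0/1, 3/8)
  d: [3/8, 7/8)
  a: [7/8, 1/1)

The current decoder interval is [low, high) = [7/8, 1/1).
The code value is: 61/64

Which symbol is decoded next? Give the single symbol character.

Interval width = high − low = 1/1 − 7/8 = 1/8
Scaled code = (code − low) / width = (61/64 − 7/8) / 1/8 = 5/8
  e: [0/1, 3/8) 
  d: [3/8, 7/8) ← scaled code falls here ✓
  a: [7/8, 1/1) 

Answer: d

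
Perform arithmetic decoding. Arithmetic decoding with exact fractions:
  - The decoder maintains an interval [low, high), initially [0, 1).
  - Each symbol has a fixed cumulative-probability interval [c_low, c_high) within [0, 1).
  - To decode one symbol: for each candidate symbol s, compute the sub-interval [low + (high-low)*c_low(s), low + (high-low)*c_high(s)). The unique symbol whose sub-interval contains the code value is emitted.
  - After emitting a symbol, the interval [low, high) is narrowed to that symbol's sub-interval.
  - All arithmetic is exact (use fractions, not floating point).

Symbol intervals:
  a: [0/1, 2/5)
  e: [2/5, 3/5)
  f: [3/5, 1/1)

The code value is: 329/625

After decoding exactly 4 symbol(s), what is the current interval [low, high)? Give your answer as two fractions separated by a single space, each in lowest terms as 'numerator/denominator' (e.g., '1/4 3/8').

Answer: 13/25 333/625

Derivation:
Step 1: interval [0/1, 1/1), width = 1/1 - 0/1 = 1/1
  'a': [0/1 + 1/1*0/1, 0/1 + 1/1*2/5) = [0/1, 2/5)
  'e': [0/1 + 1/1*2/5, 0/1 + 1/1*3/5) = [2/5, 3/5) <- contains code 329/625
  'f': [0/1 + 1/1*3/5, 0/1 + 1/1*1/1) = [3/5, 1/1)
  emit 'e', narrow to [2/5, 3/5)
Step 2: interval [2/5, 3/5), width = 3/5 - 2/5 = 1/5
  'a': [2/5 + 1/5*0/1, 2/5 + 1/5*2/5) = [2/5, 12/25)
  'e': [2/5 + 1/5*2/5, 2/5 + 1/5*3/5) = [12/25, 13/25)
  'f': [2/5 + 1/5*3/5, 2/5 + 1/5*1/1) = [13/25, 3/5) <- contains code 329/625
  emit 'f', narrow to [13/25, 3/5)
Step 3: interval [13/25, 3/5), width = 3/5 - 13/25 = 2/25
  'a': [13/25 + 2/25*0/1, 13/25 + 2/25*2/5) = [13/25, 69/125) <- contains code 329/625
  'e': [13/25 + 2/25*2/5, 13/25 + 2/25*3/5) = [69/125, 71/125)
  'f': [13/25 + 2/25*3/5, 13/25 + 2/25*1/1) = [71/125, 3/5)
  emit 'a', narrow to [13/25, 69/125)
Step 4: interval [13/25, 69/125), width = 69/125 - 13/25 = 4/125
  'a': [13/25 + 4/125*0/1, 13/25 + 4/125*2/5) = [13/25, 333/625) <- contains code 329/625
  'e': [13/25 + 4/125*2/5, 13/25 + 4/125*3/5) = [333/625, 337/625)
  'f': [13/25 + 4/125*3/5, 13/25 + 4/125*1/1) = [337/625, 69/125)
  emit 'a', narrow to [13/25, 333/625)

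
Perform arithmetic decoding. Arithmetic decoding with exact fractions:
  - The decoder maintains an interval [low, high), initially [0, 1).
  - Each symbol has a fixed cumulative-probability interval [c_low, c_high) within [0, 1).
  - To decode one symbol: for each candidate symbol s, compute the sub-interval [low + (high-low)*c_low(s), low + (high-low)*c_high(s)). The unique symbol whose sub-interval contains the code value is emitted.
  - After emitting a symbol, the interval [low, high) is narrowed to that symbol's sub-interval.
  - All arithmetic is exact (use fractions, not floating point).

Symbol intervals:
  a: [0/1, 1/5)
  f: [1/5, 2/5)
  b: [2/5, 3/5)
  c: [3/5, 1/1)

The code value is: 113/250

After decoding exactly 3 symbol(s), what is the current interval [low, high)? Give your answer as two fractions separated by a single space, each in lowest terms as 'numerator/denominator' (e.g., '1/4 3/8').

Step 1: interval [0/1, 1/1), width = 1/1 - 0/1 = 1/1
  'a': [0/1 + 1/1*0/1, 0/1 + 1/1*1/5) = [0/1, 1/5)
  'f': [0/1 + 1/1*1/5, 0/1 + 1/1*2/5) = [1/5, 2/5)
  'b': [0/1 + 1/1*2/5, 0/1 + 1/1*3/5) = [2/5, 3/5) <- contains code 113/250
  'c': [0/1 + 1/1*3/5, 0/1 + 1/1*1/1) = [3/5, 1/1)
  emit 'b', narrow to [2/5, 3/5)
Step 2: interval [2/5, 3/5), width = 3/5 - 2/5 = 1/5
  'a': [2/5 + 1/5*0/1, 2/5 + 1/5*1/5) = [2/5, 11/25)
  'f': [2/5 + 1/5*1/5, 2/5 + 1/5*2/5) = [11/25, 12/25) <- contains code 113/250
  'b': [2/5 + 1/5*2/5, 2/5 + 1/5*3/5) = [12/25, 13/25)
  'c': [2/5 + 1/5*3/5, 2/5 + 1/5*1/1) = [13/25, 3/5)
  emit 'f', narrow to [11/25, 12/25)
Step 3: interval [11/25, 12/25), width = 12/25 - 11/25 = 1/25
  'a': [11/25 + 1/25*0/1, 11/25 + 1/25*1/5) = [11/25, 56/125)
  'f': [11/25 + 1/25*1/5, 11/25 + 1/25*2/5) = [56/125, 57/125) <- contains code 113/250
  'b': [11/25 + 1/25*2/5, 11/25 + 1/25*3/5) = [57/125, 58/125)
  'c': [11/25 + 1/25*3/5, 11/25 + 1/25*1/1) = [58/125, 12/25)
  emit 'f', narrow to [56/125, 57/125)

Answer: 56/125 57/125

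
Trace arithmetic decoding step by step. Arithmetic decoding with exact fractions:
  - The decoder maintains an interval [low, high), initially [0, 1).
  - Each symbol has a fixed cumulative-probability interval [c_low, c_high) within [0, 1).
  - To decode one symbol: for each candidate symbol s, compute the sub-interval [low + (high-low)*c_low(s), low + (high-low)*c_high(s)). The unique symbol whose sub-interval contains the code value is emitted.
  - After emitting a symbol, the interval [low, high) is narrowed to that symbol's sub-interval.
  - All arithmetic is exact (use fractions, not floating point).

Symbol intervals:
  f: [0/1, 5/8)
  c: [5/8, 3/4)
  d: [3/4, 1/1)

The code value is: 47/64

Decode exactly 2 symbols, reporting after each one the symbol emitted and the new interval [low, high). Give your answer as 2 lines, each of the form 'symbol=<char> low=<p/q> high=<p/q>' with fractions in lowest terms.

Answer: symbol=c low=5/8 high=3/4
symbol=d low=23/32 high=3/4

Derivation:
Step 1: interval [0/1, 1/1), width = 1/1 - 0/1 = 1/1
  'f': [0/1 + 1/1*0/1, 0/1 + 1/1*5/8) = [0/1, 5/8)
  'c': [0/1 + 1/1*5/8, 0/1 + 1/1*3/4) = [5/8, 3/4) <- contains code 47/64
  'd': [0/1 + 1/1*3/4, 0/1 + 1/1*1/1) = [3/4, 1/1)
  emit 'c', narrow to [5/8, 3/4)
Step 2: interval [5/8, 3/4), width = 3/4 - 5/8 = 1/8
  'f': [5/8 + 1/8*0/1, 5/8 + 1/8*5/8) = [5/8, 45/64)
  'c': [5/8 + 1/8*5/8, 5/8 + 1/8*3/4) = [45/64, 23/32)
  'd': [5/8 + 1/8*3/4, 5/8 + 1/8*1/1) = [23/32, 3/4) <- contains code 47/64
  emit 'd', narrow to [23/32, 3/4)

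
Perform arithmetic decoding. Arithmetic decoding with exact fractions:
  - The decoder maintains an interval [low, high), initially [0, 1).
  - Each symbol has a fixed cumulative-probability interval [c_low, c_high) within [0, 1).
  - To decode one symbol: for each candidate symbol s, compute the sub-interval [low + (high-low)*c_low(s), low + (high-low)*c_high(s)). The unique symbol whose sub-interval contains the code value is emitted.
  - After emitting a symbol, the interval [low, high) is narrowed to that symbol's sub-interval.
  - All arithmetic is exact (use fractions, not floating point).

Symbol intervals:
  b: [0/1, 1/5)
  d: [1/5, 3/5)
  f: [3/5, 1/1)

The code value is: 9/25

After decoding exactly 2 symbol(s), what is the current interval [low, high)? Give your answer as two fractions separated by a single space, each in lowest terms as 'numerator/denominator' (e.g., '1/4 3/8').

Answer: 7/25 11/25

Derivation:
Step 1: interval [0/1, 1/1), width = 1/1 - 0/1 = 1/1
  'b': [0/1 + 1/1*0/1, 0/1 + 1/1*1/5) = [0/1, 1/5)
  'd': [0/1 + 1/1*1/5, 0/1 + 1/1*3/5) = [1/5, 3/5) <- contains code 9/25
  'f': [0/1 + 1/1*3/5, 0/1 + 1/1*1/1) = [3/5, 1/1)
  emit 'd', narrow to [1/5, 3/5)
Step 2: interval [1/5, 3/5), width = 3/5 - 1/5 = 2/5
  'b': [1/5 + 2/5*0/1, 1/5 + 2/5*1/5) = [1/5, 7/25)
  'd': [1/5 + 2/5*1/5, 1/5 + 2/5*3/5) = [7/25, 11/25) <- contains code 9/25
  'f': [1/5 + 2/5*3/5, 1/5 + 2/5*1/1) = [11/25, 3/5)
  emit 'd', narrow to [7/25, 11/25)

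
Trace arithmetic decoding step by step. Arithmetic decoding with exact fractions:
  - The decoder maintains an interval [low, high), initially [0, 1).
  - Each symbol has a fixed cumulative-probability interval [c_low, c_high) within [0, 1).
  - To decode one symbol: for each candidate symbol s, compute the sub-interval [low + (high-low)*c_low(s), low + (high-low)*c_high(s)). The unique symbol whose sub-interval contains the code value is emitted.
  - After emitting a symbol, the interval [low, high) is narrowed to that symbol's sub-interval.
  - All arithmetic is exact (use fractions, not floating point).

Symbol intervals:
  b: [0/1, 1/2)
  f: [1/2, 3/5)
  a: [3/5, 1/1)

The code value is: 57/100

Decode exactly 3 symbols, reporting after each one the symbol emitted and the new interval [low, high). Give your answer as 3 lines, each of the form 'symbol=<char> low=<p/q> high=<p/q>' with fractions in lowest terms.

Step 1: interval [0/1, 1/1), width = 1/1 - 0/1 = 1/1
  'b': [0/1 + 1/1*0/1, 0/1 + 1/1*1/2) = [0/1, 1/2)
  'f': [0/1 + 1/1*1/2, 0/1 + 1/1*3/5) = [1/2, 3/5) <- contains code 57/100
  'a': [0/1 + 1/1*3/5, 0/1 + 1/1*1/1) = [3/5, 1/1)
  emit 'f', narrow to [1/2, 3/5)
Step 2: interval [1/2, 3/5), width = 3/5 - 1/2 = 1/10
  'b': [1/2 + 1/10*0/1, 1/2 + 1/10*1/2) = [1/2, 11/20)
  'f': [1/2 + 1/10*1/2, 1/2 + 1/10*3/5) = [11/20, 14/25)
  'a': [1/2 + 1/10*3/5, 1/2 + 1/10*1/1) = [14/25, 3/5) <- contains code 57/100
  emit 'a', narrow to [14/25, 3/5)
Step 3: interval [14/25, 3/5), width = 3/5 - 14/25 = 1/25
  'b': [14/25 + 1/25*0/1, 14/25 + 1/25*1/2) = [14/25, 29/50) <- contains code 57/100
  'f': [14/25 + 1/25*1/2, 14/25 + 1/25*3/5) = [29/50, 73/125)
  'a': [14/25 + 1/25*3/5, 14/25 + 1/25*1/1) = [73/125, 3/5)
  emit 'b', narrow to [14/25, 29/50)

Answer: symbol=f low=1/2 high=3/5
symbol=a low=14/25 high=3/5
symbol=b low=14/25 high=29/50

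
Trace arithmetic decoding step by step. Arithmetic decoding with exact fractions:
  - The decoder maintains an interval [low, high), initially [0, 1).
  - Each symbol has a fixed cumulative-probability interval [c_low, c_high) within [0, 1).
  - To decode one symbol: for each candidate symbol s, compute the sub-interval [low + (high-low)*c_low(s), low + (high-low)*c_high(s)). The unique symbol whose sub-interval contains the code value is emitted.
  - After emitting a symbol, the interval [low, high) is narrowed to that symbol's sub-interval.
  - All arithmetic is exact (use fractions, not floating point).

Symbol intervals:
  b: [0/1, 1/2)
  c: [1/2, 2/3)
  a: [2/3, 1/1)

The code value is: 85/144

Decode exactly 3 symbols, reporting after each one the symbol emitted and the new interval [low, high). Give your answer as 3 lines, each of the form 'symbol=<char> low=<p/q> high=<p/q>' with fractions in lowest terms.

Answer: symbol=c low=1/2 high=2/3
symbol=c low=7/12 high=11/18
symbol=b low=7/12 high=43/72

Derivation:
Step 1: interval [0/1, 1/1), width = 1/1 - 0/1 = 1/1
  'b': [0/1 + 1/1*0/1, 0/1 + 1/1*1/2) = [0/1, 1/2)
  'c': [0/1 + 1/1*1/2, 0/1 + 1/1*2/3) = [1/2, 2/3) <- contains code 85/144
  'a': [0/1 + 1/1*2/3, 0/1 + 1/1*1/1) = [2/3, 1/1)
  emit 'c', narrow to [1/2, 2/3)
Step 2: interval [1/2, 2/3), width = 2/3 - 1/2 = 1/6
  'b': [1/2 + 1/6*0/1, 1/2 + 1/6*1/2) = [1/2, 7/12)
  'c': [1/2 + 1/6*1/2, 1/2 + 1/6*2/3) = [7/12, 11/18) <- contains code 85/144
  'a': [1/2 + 1/6*2/3, 1/2 + 1/6*1/1) = [11/18, 2/3)
  emit 'c', narrow to [7/12, 11/18)
Step 3: interval [7/12, 11/18), width = 11/18 - 7/12 = 1/36
  'b': [7/12 + 1/36*0/1, 7/12 + 1/36*1/2) = [7/12, 43/72) <- contains code 85/144
  'c': [7/12 + 1/36*1/2, 7/12 + 1/36*2/3) = [43/72, 65/108)
  'a': [7/12 + 1/36*2/3, 7/12 + 1/36*1/1) = [65/108, 11/18)
  emit 'b', narrow to [7/12, 43/72)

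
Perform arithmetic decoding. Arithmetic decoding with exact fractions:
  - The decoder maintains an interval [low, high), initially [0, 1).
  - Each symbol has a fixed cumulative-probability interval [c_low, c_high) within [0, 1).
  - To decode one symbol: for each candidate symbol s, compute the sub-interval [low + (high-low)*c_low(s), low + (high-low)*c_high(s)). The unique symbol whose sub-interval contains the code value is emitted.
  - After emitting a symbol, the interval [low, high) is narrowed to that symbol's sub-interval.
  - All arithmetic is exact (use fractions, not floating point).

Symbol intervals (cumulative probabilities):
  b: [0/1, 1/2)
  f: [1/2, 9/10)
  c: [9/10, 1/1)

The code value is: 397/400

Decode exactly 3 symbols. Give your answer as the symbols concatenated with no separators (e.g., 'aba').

Answer: ccb

Derivation:
Step 1: interval [0/1, 1/1), width = 1/1 - 0/1 = 1/1
  'b': [0/1 + 1/1*0/1, 0/1 + 1/1*1/2) = [0/1, 1/2)
  'f': [0/1 + 1/1*1/2, 0/1 + 1/1*9/10) = [1/2, 9/10)
  'c': [0/1 + 1/1*9/10, 0/1 + 1/1*1/1) = [9/10, 1/1) <- contains code 397/400
  emit 'c', narrow to [9/10, 1/1)
Step 2: interval [9/10, 1/1), width = 1/1 - 9/10 = 1/10
  'b': [9/10 + 1/10*0/1, 9/10 + 1/10*1/2) = [9/10, 19/20)
  'f': [9/10 + 1/10*1/2, 9/10 + 1/10*9/10) = [19/20, 99/100)
  'c': [9/10 + 1/10*9/10, 9/10 + 1/10*1/1) = [99/100, 1/1) <- contains code 397/400
  emit 'c', narrow to [99/100, 1/1)
Step 3: interval [99/100, 1/1), width = 1/1 - 99/100 = 1/100
  'b': [99/100 + 1/100*0/1, 99/100 + 1/100*1/2) = [99/100, 199/200) <- contains code 397/400
  'f': [99/100 + 1/100*1/2, 99/100 + 1/100*9/10) = [199/200, 999/1000)
  'c': [99/100 + 1/100*9/10, 99/100 + 1/100*1/1) = [999/1000, 1/1)
  emit 'b', narrow to [99/100, 199/200)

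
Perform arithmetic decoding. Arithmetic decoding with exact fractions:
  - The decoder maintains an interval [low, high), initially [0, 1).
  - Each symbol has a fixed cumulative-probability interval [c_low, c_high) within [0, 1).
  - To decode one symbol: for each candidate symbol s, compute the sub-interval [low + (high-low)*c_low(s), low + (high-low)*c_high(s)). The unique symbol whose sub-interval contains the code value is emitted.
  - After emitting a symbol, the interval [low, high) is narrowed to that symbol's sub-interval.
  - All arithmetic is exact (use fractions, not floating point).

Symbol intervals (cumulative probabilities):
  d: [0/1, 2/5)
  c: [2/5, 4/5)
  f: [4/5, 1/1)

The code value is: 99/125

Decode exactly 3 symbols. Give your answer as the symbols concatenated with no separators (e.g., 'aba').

Step 1: interval [0/1, 1/1), width = 1/1 - 0/1 = 1/1
  'd': [0/1 + 1/1*0/1, 0/1 + 1/1*2/5) = [0/1, 2/5)
  'c': [0/1 + 1/1*2/5, 0/1 + 1/1*4/5) = [2/5, 4/5) <- contains code 99/125
  'f': [0/1 + 1/1*4/5, 0/1 + 1/1*1/1) = [4/5, 1/1)
  emit 'c', narrow to [2/5, 4/5)
Step 2: interval [2/5, 4/5), width = 4/5 - 2/5 = 2/5
  'd': [2/5 + 2/5*0/1, 2/5 + 2/5*2/5) = [2/5, 14/25)
  'c': [2/5 + 2/5*2/5, 2/5 + 2/5*4/5) = [14/25, 18/25)
  'f': [2/5 + 2/5*4/5, 2/5 + 2/5*1/1) = [18/25, 4/5) <- contains code 99/125
  emit 'f', narrow to [18/25, 4/5)
Step 3: interval [18/25, 4/5), width = 4/5 - 18/25 = 2/25
  'd': [18/25 + 2/25*0/1, 18/25 + 2/25*2/5) = [18/25, 94/125)
  'c': [18/25 + 2/25*2/5, 18/25 + 2/25*4/5) = [94/125, 98/125)
  'f': [18/25 + 2/25*4/5, 18/25 + 2/25*1/1) = [98/125, 4/5) <- contains code 99/125
  emit 'f', narrow to [98/125, 4/5)

Answer: cff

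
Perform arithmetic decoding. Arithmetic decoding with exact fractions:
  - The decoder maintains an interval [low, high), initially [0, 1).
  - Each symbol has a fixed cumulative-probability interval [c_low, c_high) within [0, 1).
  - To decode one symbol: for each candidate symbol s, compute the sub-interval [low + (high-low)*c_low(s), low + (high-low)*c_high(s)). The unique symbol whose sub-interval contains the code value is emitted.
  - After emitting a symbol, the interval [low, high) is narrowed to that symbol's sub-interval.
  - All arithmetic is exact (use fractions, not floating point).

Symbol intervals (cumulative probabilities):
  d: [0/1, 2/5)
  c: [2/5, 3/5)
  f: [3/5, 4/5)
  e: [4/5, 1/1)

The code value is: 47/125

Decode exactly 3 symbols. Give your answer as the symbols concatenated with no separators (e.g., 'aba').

Answer: def

Derivation:
Step 1: interval [0/1, 1/1), width = 1/1 - 0/1 = 1/1
  'd': [0/1 + 1/1*0/1, 0/1 + 1/1*2/5) = [0/1, 2/5) <- contains code 47/125
  'c': [0/1 + 1/1*2/5, 0/1 + 1/1*3/5) = [2/5, 3/5)
  'f': [0/1 + 1/1*3/5, 0/1 + 1/1*4/5) = [3/5, 4/5)
  'e': [0/1 + 1/1*4/5, 0/1 + 1/1*1/1) = [4/5, 1/1)
  emit 'd', narrow to [0/1, 2/5)
Step 2: interval [0/1, 2/5), width = 2/5 - 0/1 = 2/5
  'd': [0/1 + 2/5*0/1, 0/1 + 2/5*2/5) = [0/1, 4/25)
  'c': [0/1 + 2/5*2/5, 0/1 + 2/5*3/5) = [4/25, 6/25)
  'f': [0/1 + 2/5*3/5, 0/1 + 2/5*4/5) = [6/25, 8/25)
  'e': [0/1 + 2/5*4/5, 0/1 + 2/5*1/1) = [8/25, 2/5) <- contains code 47/125
  emit 'e', narrow to [8/25, 2/5)
Step 3: interval [8/25, 2/5), width = 2/5 - 8/25 = 2/25
  'd': [8/25 + 2/25*0/1, 8/25 + 2/25*2/5) = [8/25, 44/125)
  'c': [8/25 + 2/25*2/5, 8/25 + 2/25*3/5) = [44/125, 46/125)
  'f': [8/25 + 2/25*3/5, 8/25 + 2/25*4/5) = [46/125, 48/125) <- contains code 47/125
  'e': [8/25 + 2/25*4/5, 8/25 + 2/25*1/1) = [48/125, 2/5)
  emit 'f', narrow to [46/125, 48/125)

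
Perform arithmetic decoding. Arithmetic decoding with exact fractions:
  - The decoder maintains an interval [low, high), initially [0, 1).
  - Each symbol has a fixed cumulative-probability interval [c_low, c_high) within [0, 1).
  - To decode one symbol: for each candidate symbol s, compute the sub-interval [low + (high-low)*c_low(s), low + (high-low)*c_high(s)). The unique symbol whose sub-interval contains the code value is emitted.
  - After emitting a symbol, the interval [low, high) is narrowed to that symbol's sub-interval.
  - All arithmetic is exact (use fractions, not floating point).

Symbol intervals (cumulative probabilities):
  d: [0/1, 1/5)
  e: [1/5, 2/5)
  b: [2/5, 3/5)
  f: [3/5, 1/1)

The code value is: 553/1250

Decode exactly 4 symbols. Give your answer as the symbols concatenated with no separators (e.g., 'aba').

Answer: bede

Derivation:
Step 1: interval [0/1, 1/1), width = 1/1 - 0/1 = 1/1
  'd': [0/1 + 1/1*0/1, 0/1 + 1/1*1/5) = [0/1, 1/5)
  'e': [0/1 + 1/1*1/5, 0/1 + 1/1*2/5) = [1/5, 2/5)
  'b': [0/1 + 1/1*2/5, 0/1 + 1/1*3/5) = [2/5, 3/5) <- contains code 553/1250
  'f': [0/1 + 1/1*3/5, 0/1 + 1/1*1/1) = [3/5, 1/1)
  emit 'b', narrow to [2/5, 3/5)
Step 2: interval [2/5, 3/5), width = 3/5 - 2/5 = 1/5
  'd': [2/5 + 1/5*0/1, 2/5 + 1/5*1/5) = [2/5, 11/25)
  'e': [2/5 + 1/5*1/5, 2/5 + 1/5*2/5) = [11/25, 12/25) <- contains code 553/1250
  'b': [2/5 + 1/5*2/5, 2/5 + 1/5*3/5) = [12/25, 13/25)
  'f': [2/5 + 1/5*3/5, 2/5 + 1/5*1/1) = [13/25, 3/5)
  emit 'e', narrow to [11/25, 12/25)
Step 3: interval [11/25, 12/25), width = 12/25 - 11/25 = 1/25
  'd': [11/25 + 1/25*0/1, 11/25 + 1/25*1/5) = [11/25, 56/125) <- contains code 553/1250
  'e': [11/25 + 1/25*1/5, 11/25 + 1/25*2/5) = [56/125, 57/125)
  'b': [11/25 + 1/25*2/5, 11/25 + 1/25*3/5) = [57/125, 58/125)
  'f': [11/25 + 1/25*3/5, 11/25 + 1/25*1/1) = [58/125, 12/25)
  emit 'd', narrow to [11/25, 56/125)
Step 4: interval [11/25, 56/125), width = 56/125 - 11/25 = 1/125
  'd': [11/25 + 1/125*0/1, 11/25 + 1/125*1/5) = [11/25, 276/625)
  'e': [11/25 + 1/125*1/5, 11/25 + 1/125*2/5) = [276/625, 277/625) <- contains code 553/1250
  'b': [11/25 + 1/125*2/5, 11/25 + 1/125*3/5) = [277/625, 278/625)
  'f': [11/25 + 1/125*3/5, 11/25 + 1/125*1/1) = [278/625, 56/125)
  emit 'e', narrow to [276/625, 277/625)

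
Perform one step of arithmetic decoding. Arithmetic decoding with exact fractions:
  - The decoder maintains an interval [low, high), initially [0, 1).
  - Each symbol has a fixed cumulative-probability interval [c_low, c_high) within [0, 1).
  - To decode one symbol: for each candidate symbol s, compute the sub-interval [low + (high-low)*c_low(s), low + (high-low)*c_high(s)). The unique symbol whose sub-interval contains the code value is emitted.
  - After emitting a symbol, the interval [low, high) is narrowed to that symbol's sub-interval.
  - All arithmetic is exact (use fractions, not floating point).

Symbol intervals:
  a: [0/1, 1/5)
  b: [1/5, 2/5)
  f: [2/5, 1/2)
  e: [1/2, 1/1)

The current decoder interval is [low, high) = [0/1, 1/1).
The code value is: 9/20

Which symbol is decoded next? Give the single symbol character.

Interval width = high − low = 1/1 − 0/1 = 1/1
Scaled code = (code − low) / width = (9/20 − 0/1) / 1/1 = 9/20
  a: [0/1, 1/5) 
  b: [1/5, 2/5) 
  f: [2/5, 1/2) ← scaled code falls here ✓
  e: [1/2, 1/1) 

Answer: f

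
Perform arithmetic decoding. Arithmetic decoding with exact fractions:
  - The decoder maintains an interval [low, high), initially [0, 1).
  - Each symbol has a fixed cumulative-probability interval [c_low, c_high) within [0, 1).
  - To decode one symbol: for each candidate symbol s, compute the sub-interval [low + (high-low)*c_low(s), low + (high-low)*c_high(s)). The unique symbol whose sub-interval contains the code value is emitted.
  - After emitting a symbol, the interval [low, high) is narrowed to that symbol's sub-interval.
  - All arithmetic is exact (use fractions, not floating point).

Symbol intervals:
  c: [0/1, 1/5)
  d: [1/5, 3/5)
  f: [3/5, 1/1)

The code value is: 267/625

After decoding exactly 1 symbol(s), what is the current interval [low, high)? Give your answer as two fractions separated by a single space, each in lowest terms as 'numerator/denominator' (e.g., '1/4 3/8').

Step 1: interval [0/1, 1/1), width = 1/1 - 0/1 = 1/1
  'c': [0/1 + 1/1*0/1, 0/1 + 1/1*1/5) = [0/1, 1/5)
  'd': [0/1 + 1/1*1/5, 0/1 + 1/1*3/5) = [1/5, 3/5) <- contains code 267/625
  'f': [0/1 + 1/1*3/5, 0/1 + 1/1*1/1) = [3/5, 1/1)
  emit 'd', narrow to [1/5, 3/5)

Answer: 1/5 3/5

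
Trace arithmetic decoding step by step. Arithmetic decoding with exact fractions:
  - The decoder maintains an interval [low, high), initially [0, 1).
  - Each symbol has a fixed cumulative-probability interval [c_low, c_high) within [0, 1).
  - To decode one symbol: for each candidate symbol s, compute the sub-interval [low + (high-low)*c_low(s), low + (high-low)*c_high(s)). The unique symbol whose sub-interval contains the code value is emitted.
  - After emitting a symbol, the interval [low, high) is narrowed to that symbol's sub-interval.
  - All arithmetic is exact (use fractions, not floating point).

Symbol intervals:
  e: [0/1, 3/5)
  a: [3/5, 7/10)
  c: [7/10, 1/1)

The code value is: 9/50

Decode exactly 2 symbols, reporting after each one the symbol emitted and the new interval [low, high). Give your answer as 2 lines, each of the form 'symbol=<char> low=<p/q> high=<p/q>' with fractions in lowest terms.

Step 1: interval [0/1, 1/1), width = 1/1 - 0/1 = 1/1
  'e': [0/1 + 1/1*0/1, 0/1 + 1/1*3/5) = [0/1, 3/5) <- contains code 9/50
  'a': [0/1 + 1/1*3/5, 0/1 + 1/1*7/10) = [3/5, 7/10)
  'c': [0/1 + 1/1*7/10, 0/1 + 1/1*1/1) = [7/10, 1/1)
  emit 'e', narrow to [0/1, 3/5)
Step 2: interval [0/1, 3/5), width = 3/5 - 0/1 = 3/5
  'e': [0/1 + 3/5*0/1, 0/1 + 3/5*3/5) = [0/1, 9/25) <- contains code 9/50
  'a': [0/1 + 3/5*3/5, 0/1 + 3/5*7/10) = [9/25, 21/50)
  'c': [0/1 + 3/5*7/10, 0/1 + 3/5*1/1) = [21/50, 3/5)
  emit 'e', narrow to [0/1, 9/25)

Answer: symbol=e low=0/1 high=3/5
symbol=e low=0/1 high=9/25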